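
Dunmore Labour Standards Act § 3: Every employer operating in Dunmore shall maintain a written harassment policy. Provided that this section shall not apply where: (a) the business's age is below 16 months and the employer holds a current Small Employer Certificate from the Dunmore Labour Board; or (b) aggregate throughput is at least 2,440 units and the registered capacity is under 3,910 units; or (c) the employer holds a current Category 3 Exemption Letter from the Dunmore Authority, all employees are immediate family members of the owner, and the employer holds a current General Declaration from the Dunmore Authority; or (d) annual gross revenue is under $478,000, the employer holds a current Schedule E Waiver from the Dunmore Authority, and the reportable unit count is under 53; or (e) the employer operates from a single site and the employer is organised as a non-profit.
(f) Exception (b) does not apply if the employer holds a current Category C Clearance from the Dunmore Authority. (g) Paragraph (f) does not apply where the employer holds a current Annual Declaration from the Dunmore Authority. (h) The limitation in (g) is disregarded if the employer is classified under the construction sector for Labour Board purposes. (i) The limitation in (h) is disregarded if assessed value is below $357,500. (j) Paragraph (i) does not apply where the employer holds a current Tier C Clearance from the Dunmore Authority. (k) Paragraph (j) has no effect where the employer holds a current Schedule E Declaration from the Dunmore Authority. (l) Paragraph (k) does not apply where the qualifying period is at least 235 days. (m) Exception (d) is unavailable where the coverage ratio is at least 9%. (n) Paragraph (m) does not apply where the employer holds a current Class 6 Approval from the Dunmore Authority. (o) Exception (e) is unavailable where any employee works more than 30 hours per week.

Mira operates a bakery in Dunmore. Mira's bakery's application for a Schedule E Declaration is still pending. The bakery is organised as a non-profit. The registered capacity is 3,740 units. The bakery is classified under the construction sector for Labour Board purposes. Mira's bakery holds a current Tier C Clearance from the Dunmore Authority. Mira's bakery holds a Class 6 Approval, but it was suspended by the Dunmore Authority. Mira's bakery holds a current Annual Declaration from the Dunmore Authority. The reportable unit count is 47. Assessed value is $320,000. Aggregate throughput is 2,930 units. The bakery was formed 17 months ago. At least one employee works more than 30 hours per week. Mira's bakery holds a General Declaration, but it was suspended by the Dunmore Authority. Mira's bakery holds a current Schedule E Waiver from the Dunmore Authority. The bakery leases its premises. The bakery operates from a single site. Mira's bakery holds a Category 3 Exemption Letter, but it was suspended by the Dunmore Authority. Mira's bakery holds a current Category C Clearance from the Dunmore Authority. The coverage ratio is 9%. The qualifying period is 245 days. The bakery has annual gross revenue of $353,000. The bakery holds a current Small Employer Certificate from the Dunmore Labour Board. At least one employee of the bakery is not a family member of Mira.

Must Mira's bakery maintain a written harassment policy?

Yes — Mira's bakery must maintain a written harassment policy.

Exception (a) fails — the business's age is 17 months, not below 16 months.
All of (b)'s requirements are met (aggregate throughput is 2,930 units, meeting the 2,440 units threshold; the registered capacity is 3,740 units, under the 3,910 units limit). However, paragraphs (f)–(l) must be considered: (f) operates — a current Category C Clearance is held. (g) is engaged (a current Annual Declaration is held), but is itself disapplied by (h): (h) operates against (g): the bakery is classified under the construction sector. (i) is engaged (assessed value is $320,000, below the $357,500 limit), but is overridden by (j): (j) operates against (i): a current Tier C Clearance is held. (k) does not operate here (the Schedule E Declaration is not current), so (j) stands. (b) is therefore removed.
Exception (c) does not apply: no current Category 3 Exemption Letter is held.
Exception (d) is satisfied on its face — annual gross revenue is $353,000, under the $478,000 limit; a current Schedule E Waiver is held; the reportable unit count is 47, under the 53 limit. Turning to paragraphs (m)–(n): (m) operates against (d): the coverage ratio is 9%, meeting the 9% threshold. (n), which would lift (m), is not triggered — there is no Class 6 Approval in force. (d) is therefore removed.
Exception (e): the employer operates from a single site; the employer is a non-profit — every condition holds. But applying paragraph (o): (o) is triggered — at least one employee exceeds 30 hours/week. Exception (e) does not apply.
No exception applies. The general rule governs.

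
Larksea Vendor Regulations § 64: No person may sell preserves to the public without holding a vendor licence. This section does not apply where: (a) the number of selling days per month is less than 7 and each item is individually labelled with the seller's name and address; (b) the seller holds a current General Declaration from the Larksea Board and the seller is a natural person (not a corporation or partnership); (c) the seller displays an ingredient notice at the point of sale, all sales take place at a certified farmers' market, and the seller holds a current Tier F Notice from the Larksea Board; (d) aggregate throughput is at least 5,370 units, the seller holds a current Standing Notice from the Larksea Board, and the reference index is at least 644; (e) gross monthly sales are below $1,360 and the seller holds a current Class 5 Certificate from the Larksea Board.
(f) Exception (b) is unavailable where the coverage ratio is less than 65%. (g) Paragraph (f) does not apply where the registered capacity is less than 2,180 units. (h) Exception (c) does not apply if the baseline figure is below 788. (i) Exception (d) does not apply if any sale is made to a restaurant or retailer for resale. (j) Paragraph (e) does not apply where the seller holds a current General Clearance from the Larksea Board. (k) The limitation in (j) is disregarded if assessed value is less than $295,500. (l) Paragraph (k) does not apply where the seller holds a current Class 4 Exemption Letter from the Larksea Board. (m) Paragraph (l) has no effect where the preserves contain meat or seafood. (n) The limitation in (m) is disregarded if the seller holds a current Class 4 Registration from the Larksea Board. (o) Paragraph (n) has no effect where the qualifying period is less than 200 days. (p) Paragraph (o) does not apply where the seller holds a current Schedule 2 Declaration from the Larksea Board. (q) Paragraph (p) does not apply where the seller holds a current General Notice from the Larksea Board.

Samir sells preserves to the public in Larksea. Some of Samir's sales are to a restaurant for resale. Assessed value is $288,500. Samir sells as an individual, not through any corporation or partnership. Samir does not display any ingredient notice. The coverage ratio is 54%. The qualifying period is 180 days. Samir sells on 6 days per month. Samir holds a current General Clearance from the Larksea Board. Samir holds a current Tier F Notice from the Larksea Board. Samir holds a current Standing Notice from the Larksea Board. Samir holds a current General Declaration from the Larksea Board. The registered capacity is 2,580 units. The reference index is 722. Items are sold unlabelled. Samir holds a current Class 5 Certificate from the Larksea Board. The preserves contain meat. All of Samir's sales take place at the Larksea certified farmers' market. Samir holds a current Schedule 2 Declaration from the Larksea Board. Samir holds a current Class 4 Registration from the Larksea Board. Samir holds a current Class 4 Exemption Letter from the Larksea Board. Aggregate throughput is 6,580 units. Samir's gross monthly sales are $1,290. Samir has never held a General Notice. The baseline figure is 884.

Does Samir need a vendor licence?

Yes — Samir must hold a vendor licence.

Exception (a) requires that each item is individually labelled with the seller's name and address; but items are sold unlabelled, so (a) is unavailable.
Exception (b)'s conditions are all satisfied: a current General Declaration is held; the seller is a natural person. But: (f) operates against (b): the coverage ratio is 54%, less than the 65% limit. (g), which would lift (f), is inapplicable — the registered capacity is 2,580 units, not less than 2,180 units. Exception (b) does not apply.
Exception (c) fails — no ingredient notice is displayed.
Exception (d) is satisfied on its face — aggregate throughput is 6,580 units, meeting the 5,370 units threshold; a current Standing Notice is held; the reference index is 722, meeting the 644 threshold. Turning to paragraph (i): (i) is triggered — some sales are to a restaurant for resale. Exception (d) does not apply.
Exception (e): gross monthly sales are $1,290, below the $1,360 limit; a current Class 5 Certificate is held — every condition holds. However, paragraphs (j)–(q) must be considered: (j) operates — a current General Clearance is held. (k) is engaged (assessed value is $288,500, less than the $295,500 limit), but is overridden by (l): (l) applies — a current Class 4 Exemption Letter is held. (m) is triggered (the preserves contain meat), but is set aside by (n): (n) operates against (m): a current Class 4 Registration is held. (o) would limit (n) — the qualifying period is 180 days, less than the 200 days limit — but (p) sets (o) aside: (p) operates against (o): a current Schedule 2 Declaration is held. (q), which would lift (p), is not triggered — no current General Notice is held. (e) is therefore removed.
None of the exceptions is available; § 64 applies in full.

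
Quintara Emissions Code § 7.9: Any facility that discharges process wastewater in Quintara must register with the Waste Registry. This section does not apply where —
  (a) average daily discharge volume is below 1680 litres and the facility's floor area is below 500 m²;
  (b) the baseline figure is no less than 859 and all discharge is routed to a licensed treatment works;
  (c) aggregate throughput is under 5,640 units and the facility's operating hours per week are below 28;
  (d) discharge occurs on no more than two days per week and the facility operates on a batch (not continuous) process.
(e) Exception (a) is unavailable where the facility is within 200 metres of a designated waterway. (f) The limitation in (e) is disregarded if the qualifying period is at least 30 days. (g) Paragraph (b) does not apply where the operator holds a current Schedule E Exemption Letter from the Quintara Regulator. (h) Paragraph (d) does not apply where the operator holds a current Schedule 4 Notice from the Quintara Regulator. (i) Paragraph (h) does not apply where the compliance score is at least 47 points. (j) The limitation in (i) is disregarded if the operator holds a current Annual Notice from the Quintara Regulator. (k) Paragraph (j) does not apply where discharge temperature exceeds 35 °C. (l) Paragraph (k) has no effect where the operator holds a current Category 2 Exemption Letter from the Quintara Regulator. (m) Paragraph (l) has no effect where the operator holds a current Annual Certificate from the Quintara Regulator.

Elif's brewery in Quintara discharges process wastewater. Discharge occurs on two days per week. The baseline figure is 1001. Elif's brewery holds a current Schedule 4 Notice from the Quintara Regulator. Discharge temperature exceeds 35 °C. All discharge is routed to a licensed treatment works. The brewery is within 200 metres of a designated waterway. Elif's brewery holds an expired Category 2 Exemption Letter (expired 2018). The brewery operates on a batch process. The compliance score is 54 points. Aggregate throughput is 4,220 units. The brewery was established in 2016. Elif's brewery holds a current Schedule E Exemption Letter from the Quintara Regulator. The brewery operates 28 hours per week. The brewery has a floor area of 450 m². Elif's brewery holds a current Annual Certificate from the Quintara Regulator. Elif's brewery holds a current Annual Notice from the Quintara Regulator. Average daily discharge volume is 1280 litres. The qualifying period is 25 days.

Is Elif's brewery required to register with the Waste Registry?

Exception (a): average daily discharge volume is 1280 litres, below the 1680 litres limit; the facility's floor area is 450 m², below the 500 m² limit — every condition holds. But: (e) operates — the brewery is within 200 m of a designated waterway. (f) is inapplicable (the qualifying period is 25 days, short of 30 days), so (e) stands. Exception (a) does not apply.
Exception (b)'s conditions are all satisfied: the baseline figure is 1,001, meeting the 859 threshold; discharge is routed to a licensed treatment works. But: (g) operates against (b): a current Schedule E Exemption Letter is held. So (b) is unavailable.
Exception (c) does not apply: the facility's operating hours per week are 28, not below 28.
All of (d)'s requirements are met (discharge occurs on no more than two days per week; the facility operates on a batch process). As to paragraphs (h)–(m): (h) is engaged (a current Schedule 4 Notice is held), but is itself disapplied by (i): (i) is triggered — the compliance score is 54 points, meeting the 47 points threshold. (j) applies (a current Annual Notice is held), but is overridden by (k): (k) operates against (j): discharge temperature exceeds 35 °C. (l), which would lift (k), is not engaged — the Category 2 Exemption Letter is not current. (d) remains available.

No — exception (d) applies; Elif's brewery is not required to register with the Waste Registry.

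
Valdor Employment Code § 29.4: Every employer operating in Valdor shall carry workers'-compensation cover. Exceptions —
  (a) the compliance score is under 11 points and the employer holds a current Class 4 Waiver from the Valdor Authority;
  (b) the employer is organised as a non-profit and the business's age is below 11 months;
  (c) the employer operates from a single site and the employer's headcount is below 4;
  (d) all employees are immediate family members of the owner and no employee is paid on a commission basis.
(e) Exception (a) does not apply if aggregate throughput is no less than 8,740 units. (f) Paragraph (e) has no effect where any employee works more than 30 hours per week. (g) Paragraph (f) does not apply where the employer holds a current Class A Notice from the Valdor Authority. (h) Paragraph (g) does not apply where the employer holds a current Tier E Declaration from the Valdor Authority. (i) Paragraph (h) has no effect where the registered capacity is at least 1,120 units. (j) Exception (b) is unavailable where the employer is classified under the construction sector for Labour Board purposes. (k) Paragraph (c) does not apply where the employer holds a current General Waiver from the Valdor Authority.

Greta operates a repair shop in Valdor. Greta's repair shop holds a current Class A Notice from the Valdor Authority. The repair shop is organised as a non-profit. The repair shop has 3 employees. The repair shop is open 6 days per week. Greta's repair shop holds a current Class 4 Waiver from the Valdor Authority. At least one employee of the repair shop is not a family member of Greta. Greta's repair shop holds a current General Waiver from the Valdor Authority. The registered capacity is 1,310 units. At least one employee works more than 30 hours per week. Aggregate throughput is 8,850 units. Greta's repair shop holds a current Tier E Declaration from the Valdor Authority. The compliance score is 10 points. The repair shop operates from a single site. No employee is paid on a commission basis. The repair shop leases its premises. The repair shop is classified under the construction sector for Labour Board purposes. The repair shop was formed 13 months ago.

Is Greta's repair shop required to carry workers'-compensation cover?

All of (a)'s requirements are met (the compliance score is 10 points, under the 11 points limit; a current Class 4 Waiver is held). But: (e) operates — aggregate throughput is 8,850 units, meeting the 8,740 units threshold. (f) is engaged (at least one employee exceeds 30 hours/week), but is overridden by (g): (g) is triggered — a current Class A Notice is held. (h) would limit (g) — a current Tier E Declaration is held — but (i) sets (h) aside: (i) operates against (h): the registered capacity is 1,310 units, meeting the 1,120 units threshold. Exception (a) does not apply.
Exception (b) requires that the business's age is below 11 months; but the business's age is 13 months, not below 11 months, so (b) is unavailable.
Exception (c)'s conditions are all satisfied: the employer operates from a single site; the employer's headcount is 3, below the 4 limit. But applying paragraph (k): (k) operates against (c): a current General Waiver is held. So (c) is unavailable.
Exception (d) does not apply: at least one employee is not a family member.
None of the exceptions is available; § 29.4 applies in full.

Yes — Greta's repair shop must carry workers'-compensation cover.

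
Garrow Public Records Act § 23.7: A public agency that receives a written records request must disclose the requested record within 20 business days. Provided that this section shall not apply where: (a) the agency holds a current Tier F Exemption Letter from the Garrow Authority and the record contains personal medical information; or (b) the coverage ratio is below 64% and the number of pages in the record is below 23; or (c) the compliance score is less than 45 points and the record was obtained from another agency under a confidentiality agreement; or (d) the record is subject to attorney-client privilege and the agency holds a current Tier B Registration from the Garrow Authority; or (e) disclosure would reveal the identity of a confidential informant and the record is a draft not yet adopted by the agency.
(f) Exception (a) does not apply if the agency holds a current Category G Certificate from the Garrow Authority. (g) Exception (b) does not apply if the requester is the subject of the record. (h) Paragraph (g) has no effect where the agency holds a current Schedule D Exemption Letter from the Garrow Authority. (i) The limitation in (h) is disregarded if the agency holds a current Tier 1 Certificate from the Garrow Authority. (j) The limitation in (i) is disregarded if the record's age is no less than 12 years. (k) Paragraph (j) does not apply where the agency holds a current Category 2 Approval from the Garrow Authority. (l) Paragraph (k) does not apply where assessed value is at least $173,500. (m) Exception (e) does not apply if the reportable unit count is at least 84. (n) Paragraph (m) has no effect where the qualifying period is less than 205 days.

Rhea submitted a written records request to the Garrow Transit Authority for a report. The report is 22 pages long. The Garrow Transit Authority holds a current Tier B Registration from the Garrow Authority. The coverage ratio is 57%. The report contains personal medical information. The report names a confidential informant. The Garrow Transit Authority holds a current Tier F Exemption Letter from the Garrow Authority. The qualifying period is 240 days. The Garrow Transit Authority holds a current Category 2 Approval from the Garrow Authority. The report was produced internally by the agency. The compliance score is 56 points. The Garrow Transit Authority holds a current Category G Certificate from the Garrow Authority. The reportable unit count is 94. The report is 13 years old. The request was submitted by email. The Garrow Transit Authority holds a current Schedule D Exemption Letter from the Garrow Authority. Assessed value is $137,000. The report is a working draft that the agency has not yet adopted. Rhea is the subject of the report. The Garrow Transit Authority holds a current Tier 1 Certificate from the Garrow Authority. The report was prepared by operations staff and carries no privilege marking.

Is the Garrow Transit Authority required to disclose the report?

Yes — the Garrow Transit Authority must disclose the report.

Exception (a)'s conditions are all satisfied: a current Tier F Exemption Letter is held; the report contains personal medical information. But: (f) is triggered — a current Category G Certificate is held. Exception (a) does not apply.
Exception (b): the coverage ratio is 57%, below the 64% limit; the number of pages in the record is 22, below the 23 limit — every condition holds. Turning to paragraphs (g)–(l): (g) operates against (b): Rhea is the subject of the report. (h) would limit (g) — a current Schedule D Exemption Letter is held — but (i) sets (h) aside: (i) operates against (h): a current Tier 1 Certificate is held. (j) is triggered (the record's age is 13 years, meeting the 12 years threshold), but is set aside by (k): (k) operates against (j): a current Category 2 Approval is held. (l), which would lift (k), is not triggered — assessed value is $137,000, short of $173,500. Exception (b) does not apply.
Exception (c) fails — the compliance score is 56 points, not less than 45 points.
Exception (d) requires that the record is subject to attorney-client privilege; but the report carries no privilege marking, so (d) is unavailable.
Exception (e) is satisfied on its face — the report names a confidential informant; the report is an unadopted draft. However, paragraphs (m)–(n) must be considered: (m) applies — the reportable unit count is 94, meeting the 84 threshold. (n) is not triggered (the qualifying period is 240 days, not less than 205 days), so (m) stands. Exception (e) does not apply.
None of the exceptions is available; § 23.7 applies in full.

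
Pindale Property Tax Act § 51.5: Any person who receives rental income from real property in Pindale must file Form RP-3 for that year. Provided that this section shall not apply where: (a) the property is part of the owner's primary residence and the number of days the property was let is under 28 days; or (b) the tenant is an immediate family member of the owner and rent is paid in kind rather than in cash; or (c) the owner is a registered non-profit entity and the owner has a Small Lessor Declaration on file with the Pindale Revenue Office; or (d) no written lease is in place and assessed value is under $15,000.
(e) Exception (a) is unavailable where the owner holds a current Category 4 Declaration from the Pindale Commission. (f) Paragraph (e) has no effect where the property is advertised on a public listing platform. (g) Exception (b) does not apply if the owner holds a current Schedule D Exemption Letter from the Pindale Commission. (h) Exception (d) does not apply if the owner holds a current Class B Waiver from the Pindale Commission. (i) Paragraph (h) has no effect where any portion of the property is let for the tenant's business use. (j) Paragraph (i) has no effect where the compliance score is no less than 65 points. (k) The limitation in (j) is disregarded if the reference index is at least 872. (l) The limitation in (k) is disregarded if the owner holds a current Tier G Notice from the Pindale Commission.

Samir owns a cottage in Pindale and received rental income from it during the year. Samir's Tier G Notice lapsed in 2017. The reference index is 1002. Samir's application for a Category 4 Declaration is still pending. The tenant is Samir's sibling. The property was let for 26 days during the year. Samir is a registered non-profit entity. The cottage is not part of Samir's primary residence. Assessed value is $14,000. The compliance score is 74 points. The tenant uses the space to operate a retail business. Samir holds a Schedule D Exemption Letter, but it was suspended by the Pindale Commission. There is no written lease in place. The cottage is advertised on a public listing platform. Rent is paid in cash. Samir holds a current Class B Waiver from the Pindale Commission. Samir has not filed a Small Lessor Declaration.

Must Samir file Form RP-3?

Exception (a) fails — the cottage is not part of the primary residence.
Exception (b) fails — rent is paid in cash.
Exception (c) does not apply: no Small Lessor Declaration is on file.
Exception (d)'s conditions are all satisfied: there is no written lease; assessed value is $14,000, under the $15,000 limit. Applying paragraphs (h)–(l): (h) applies (a current Class B Waiver is held), but is itself disapplied by (i): (i) is engaged — the space is let for business use. (j) is triggered (the compliance score is 74 points, meeting the 65 points threshold), but is displaced by (k): (k) applies — the reference index is 1,002, meeting the 872 threshold. (l) is not engaged (no current Tier G Notice is held), so (k) stands. Exception (d) stands.

No — exception (d) applies; Samir is not required to file Form RP-3.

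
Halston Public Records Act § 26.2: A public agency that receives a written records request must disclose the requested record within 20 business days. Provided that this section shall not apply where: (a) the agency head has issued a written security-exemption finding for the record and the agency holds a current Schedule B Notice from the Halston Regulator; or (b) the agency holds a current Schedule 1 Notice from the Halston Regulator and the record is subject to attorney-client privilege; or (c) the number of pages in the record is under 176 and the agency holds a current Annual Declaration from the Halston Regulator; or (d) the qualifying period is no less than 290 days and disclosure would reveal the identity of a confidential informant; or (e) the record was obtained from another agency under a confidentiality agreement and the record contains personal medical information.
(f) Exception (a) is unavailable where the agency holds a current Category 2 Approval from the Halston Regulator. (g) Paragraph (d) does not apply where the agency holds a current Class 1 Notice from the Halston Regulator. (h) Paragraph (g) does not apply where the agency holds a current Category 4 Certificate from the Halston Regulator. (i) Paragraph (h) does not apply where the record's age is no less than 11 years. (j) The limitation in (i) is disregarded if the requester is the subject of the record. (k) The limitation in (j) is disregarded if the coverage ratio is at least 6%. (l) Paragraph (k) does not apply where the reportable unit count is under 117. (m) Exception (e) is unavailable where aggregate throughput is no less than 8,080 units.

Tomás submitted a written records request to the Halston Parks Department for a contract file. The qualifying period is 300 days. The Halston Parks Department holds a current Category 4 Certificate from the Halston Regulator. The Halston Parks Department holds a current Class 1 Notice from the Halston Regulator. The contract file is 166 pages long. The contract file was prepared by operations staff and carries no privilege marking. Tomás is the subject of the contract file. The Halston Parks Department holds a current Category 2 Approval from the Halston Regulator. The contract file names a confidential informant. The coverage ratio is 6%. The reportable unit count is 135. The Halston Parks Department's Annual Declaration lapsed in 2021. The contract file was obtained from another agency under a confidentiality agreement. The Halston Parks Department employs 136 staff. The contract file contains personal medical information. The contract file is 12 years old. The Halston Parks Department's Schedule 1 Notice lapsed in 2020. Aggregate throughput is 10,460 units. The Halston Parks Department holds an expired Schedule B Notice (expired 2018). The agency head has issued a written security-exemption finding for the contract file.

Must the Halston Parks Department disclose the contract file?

Yes — the Halston Parks Department must disclose the contract file.

Exception (a) does not apply: there is no Schedule B Notice in force.
Exception (b) does not apply: there is no Schedule 1 Notice in force.
Exception (c) fails — the Annual Declaration is not current.
Exception (d): the qualifying period is 300 days, meeting the 290 days threshold; the contract file names a confidential informant — every condition holds. But applying paragraphs (g)–(l): (g) applies — a current Class 1 Notice is held. (h) would limit (g) — a current Category 4 Certificate is held — but (i) sets (h) aside: (i) is engaged — the record's age is 12 years, meeting the 11 years threshold. (j) would limit (i) — Tomás is the subject of the contract file — but (k) sets (j) aside: (k) is engaged — the coverage ratio is 6%, meeting the 6% threshold. (l) is not triggered (the reportable unit count is 135, not under 117), so (k) stands. So (d) is unavailable.
Exception (e) is satisfied on its face — the contract file was obtained under a confidentiality agreement; the contract file contains personal medical information. But applying paragraph (m): (m) operates — aggregate throughput is 10,460 units, meeting the 8,080 units threshold. (e) is therefore removed.
No exception applies. The general rule governs.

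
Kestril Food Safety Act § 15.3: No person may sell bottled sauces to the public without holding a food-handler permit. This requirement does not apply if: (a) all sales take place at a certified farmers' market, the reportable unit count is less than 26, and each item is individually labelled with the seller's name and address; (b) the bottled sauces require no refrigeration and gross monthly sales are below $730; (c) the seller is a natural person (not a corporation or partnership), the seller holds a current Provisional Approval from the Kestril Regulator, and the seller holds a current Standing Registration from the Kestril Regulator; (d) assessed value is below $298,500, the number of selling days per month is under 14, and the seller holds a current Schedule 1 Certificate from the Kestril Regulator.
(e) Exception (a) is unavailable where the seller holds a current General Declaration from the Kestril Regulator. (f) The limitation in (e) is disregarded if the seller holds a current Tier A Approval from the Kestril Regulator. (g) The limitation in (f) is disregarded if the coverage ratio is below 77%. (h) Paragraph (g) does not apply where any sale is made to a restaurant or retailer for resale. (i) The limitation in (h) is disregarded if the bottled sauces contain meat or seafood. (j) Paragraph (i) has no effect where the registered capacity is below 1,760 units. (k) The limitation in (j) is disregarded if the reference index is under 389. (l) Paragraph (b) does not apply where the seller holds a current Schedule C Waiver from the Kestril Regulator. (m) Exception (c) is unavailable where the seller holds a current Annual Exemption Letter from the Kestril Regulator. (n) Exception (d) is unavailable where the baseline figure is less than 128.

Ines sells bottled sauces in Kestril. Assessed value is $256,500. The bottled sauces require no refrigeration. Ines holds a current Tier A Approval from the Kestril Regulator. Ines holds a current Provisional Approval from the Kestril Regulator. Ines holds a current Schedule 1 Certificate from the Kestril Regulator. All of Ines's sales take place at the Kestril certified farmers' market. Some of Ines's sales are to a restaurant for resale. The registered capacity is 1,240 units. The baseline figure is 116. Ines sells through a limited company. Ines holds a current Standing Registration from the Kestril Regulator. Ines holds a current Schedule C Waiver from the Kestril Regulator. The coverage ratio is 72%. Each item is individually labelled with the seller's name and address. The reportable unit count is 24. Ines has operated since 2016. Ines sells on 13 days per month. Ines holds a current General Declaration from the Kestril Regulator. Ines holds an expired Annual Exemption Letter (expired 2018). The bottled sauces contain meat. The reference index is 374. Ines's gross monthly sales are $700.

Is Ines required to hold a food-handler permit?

Exception (a): all sales are at a certified farmers' market; the reportable unit count is 24, less than the 26 limit; items are individually labelled — every condition holds. Turning to paragraphs (e)–(k): (e) is triggered — a current General Declaration is held. (f) is engaged (a current Tier A Approval is held), but yields to (g): (g) operates against (f): the coverage ratio is 72%, below the 77% limit. (h) is engaged (some sales are to a restaurant for resale), but is displaced by (i): (i) applies — the bottled sauces contain meat. (j) applies (the registered capacity is 1,240 units, below the 1,760 units limit), but is overridden by (k): (k) operates against (j): the reference index is 374, under the 389 limit. (a) is therefore removed.
Exception (b)'s conditions are all satisfied: the bottled sauces are shelf-stable; gross monthly sales are $700, below the $730 limit. Turning to paragraph (l): (l) applies — a current Schedule C Waiver is held. Exception (b) does not apply.
Exception (c) fails — the seller operates through a limited company.
Exception (d)'s conditions are all satisfied: assessed value is $256,500, below the $298,500 limit; the number of selling days per month is 13, under the 14 limit; a current Schedule 1 Certificate is held. Turning to paragraph (n): (n) is triggered — the baseline figure is 116, less than the 128 limit. So (d) is unavailable.
Every exception is unavailable, so the rule governs.

Yes — Ines must hold a food-handler permit.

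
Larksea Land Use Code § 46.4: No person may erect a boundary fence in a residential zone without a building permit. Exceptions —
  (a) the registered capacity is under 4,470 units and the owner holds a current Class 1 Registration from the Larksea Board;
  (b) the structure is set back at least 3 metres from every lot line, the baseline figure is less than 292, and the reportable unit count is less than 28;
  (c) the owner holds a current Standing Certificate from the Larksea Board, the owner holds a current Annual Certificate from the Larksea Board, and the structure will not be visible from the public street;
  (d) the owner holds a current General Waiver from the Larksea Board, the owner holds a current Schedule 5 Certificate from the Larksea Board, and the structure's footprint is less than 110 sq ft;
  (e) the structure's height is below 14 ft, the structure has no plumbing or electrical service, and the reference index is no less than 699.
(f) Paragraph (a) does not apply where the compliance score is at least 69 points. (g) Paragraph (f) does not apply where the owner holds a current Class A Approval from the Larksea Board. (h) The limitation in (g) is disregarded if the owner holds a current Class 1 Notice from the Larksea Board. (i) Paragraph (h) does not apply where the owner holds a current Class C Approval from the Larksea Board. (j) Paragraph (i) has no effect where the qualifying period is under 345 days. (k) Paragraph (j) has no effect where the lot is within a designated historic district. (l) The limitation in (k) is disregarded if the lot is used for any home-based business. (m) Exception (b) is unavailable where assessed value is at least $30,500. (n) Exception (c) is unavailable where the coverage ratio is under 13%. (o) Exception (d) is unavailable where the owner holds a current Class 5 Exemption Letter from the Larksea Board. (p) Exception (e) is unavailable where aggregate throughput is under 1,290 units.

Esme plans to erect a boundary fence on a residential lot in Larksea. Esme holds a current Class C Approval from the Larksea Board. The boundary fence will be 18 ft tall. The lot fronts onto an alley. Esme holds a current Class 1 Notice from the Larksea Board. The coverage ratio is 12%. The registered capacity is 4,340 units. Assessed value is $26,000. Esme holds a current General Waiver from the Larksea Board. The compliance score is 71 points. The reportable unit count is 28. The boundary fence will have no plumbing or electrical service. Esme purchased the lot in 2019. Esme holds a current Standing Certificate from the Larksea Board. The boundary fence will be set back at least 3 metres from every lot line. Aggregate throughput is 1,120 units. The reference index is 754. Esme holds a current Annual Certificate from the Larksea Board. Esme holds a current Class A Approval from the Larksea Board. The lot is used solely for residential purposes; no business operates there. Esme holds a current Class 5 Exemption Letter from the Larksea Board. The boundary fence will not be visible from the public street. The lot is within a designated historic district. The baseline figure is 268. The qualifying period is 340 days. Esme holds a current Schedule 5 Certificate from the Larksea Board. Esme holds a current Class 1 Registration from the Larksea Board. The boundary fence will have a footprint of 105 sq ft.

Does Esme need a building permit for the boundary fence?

Exception (a) is satisfied on its face — the registered capacity is 4,340 units, under the 4,470 units limit; a current Class 1 Registration is held. Under paragraphs (f)–(l): (f) is engaged (the compliance score is 71 points, meeting the 69 points threshold), but is overridden by (g): (g) is engaged — a current Class A Approval is held. (h) applies (a current Class 1 Notice is held), but is displaced by (i): (i) operates against (h): a current Class C Approval is held. (j) is triggered (the qualifying period is 340 days, under the 345 days limit), but yields to (k): (k) operates — the lot is in a historic district. (l), which would lift (k), is not triggered — the lot is solely residential. (a) remains available.
Exception (b) fails — the reportable unit count is 28, not less than 28.
Exception (c): a current Standing Certificate is held; a current Annual Certificate is held; the structure will not be visible from the street — every condition holds. But: (n) is engaged — the coverage ratio is 12%, under the 13% limit. (c) is therefore removed.
Exception (d) is satisfied on its face — a current General Waiver is held; a current Schedule 5 Certificate is held; the structure's footprint is 105 sq ft, less than the 110 sq ft limit. Turning to paragraph (o): (o) is triggered — a current Class 5 Exemption Letter is held. (d) is therefore removed.
Exception (e) fails — the structure's height is 18 ft, not below 14 ft.

No — exception (a) applies; Esme does not need a building permit.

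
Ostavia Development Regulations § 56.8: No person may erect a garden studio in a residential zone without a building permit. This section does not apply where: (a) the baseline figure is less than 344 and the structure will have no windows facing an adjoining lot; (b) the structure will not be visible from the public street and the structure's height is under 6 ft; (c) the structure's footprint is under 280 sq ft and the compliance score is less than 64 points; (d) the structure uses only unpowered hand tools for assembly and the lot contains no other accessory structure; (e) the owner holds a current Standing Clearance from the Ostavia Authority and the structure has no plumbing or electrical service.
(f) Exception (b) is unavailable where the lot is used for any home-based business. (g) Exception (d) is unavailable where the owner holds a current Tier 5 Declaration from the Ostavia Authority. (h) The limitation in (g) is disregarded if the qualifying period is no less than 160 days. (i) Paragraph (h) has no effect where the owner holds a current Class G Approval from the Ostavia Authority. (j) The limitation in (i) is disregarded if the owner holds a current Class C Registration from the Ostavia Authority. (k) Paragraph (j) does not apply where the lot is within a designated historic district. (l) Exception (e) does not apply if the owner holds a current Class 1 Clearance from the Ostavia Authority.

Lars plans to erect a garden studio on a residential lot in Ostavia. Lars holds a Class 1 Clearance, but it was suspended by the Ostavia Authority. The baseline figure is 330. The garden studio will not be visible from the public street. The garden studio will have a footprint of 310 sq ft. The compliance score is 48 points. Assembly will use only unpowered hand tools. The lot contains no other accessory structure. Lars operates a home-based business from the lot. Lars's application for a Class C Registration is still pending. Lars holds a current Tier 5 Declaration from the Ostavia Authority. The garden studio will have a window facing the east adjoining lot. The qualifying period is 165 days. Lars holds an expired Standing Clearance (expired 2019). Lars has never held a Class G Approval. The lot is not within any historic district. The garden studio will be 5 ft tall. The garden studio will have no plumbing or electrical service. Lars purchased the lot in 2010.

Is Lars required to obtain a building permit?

Exception (a) requires that the structure will have no windows facing an adjoining lot; but a window faces an adjoining lot, so (a) is unavailable.
Exception (b)'s conditions are all satisfied: the structure will not be visible from the street; the structure's height is 5 ft, under the 6 ft limit. But applying paragraph (f): (f) operates against (b): a home-based business operates on the lot. Exception (b) does not apply.
Exception (c) requires that the structure's footprint is under 280 sq ft; but the structure's footprint is 310 sq ft, not under 280 sq ft, so (c) is unavailable.
Exception (d): assembly uses only hand tools; the lot has no other accessory structure — every condition holds. Under paragraphs (g)–(k): (g) would limit (d) — a current Tier 5 Declaration is held — but (h) sets (g) aside: (h) applies — the qualifying period is 165 days, meeting the 160 days threshold. (i), which would lift (h), is inapplicable — the Class G Approval is not current. Exception (d) stands.
Exception (e) fails — no current Standing Clearance is held.

No — exception (d) applies; Lars does not need a building permit.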